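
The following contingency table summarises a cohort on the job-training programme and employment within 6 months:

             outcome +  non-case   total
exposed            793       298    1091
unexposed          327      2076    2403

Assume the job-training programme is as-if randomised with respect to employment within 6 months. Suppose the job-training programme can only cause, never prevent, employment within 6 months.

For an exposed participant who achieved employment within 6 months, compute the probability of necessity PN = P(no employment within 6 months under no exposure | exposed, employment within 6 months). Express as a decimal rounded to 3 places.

p₁ = P(outcome | exposed) = 793/1091 = 0.72686
p₀ = P(outcome | unexposed) = 327/2403 = 0.13608
Under exogeneity and monotonicity, PN = (p₁ − p₀)/p₁.
PN = (0.72686 − 0.13608) / 0.72686 ≈ 0.8128

PN ≈ 0.813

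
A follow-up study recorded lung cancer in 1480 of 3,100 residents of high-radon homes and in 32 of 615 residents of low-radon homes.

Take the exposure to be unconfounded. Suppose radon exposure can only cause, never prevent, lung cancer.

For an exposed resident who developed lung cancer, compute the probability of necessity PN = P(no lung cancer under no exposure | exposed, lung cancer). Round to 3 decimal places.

p₁ = P(outcome | exposed) = 1480/3100 = 0.47742
p₀ = P(outcome | unexposed) = 32/615 = 0.052033
Under exogeneity and monotonicity, PN = (p₁ − p₀) / p₁.
PN = (0.47742 − 0.052033) / 0.47742 = 0.42539 / 0.47742 ≈ 0.8910

PN ≈ 0.891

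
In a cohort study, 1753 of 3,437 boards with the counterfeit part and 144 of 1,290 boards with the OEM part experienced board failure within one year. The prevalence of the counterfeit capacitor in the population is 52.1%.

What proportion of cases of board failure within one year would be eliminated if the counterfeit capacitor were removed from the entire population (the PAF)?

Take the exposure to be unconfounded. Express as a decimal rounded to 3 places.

p₁ = P(outcome | exposed) = 1753/3437 = 0.51004
p₀ = P(outcome | unexposed) = 144/1290 = 0.11163
Overall risk P(Y=1) = π·p₁ + (1−π)·p₀ = 0.521×0.51004 + 0.479×0.11163 = 0.3192.
Under exogeneity, PAF = [P(Y=1) − p₀] / P(Y=1).
PAF = (0.3192 − 0.11163) / 0.3192 ≈ 0.6503

PAF ≈ 0.650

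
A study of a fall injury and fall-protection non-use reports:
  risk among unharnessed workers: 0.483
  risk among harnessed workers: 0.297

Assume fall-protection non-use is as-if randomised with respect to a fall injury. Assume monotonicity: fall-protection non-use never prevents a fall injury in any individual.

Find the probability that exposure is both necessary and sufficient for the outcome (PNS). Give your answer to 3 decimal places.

PNS ≈ 0.186

Let p₁ = 0.483, p₀ = 0.297.
Under exogeneity and monotonicity, PNS = p₁ − p₀.
PNS = 0.483 − 0.297 = 0.186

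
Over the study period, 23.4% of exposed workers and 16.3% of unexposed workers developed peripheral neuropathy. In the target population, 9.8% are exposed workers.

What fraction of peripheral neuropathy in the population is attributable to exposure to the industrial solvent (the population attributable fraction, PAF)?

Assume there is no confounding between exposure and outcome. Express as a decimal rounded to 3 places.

p₁ = 0.234, p₀ = 0.163.
Overall risk P(Y=1) = π·p₁ + (1−π)·p₀ = 0.098×0.234 + 0.902×0.163 = 0.16996.
Under exogeneity, PAF = [P(Y=1) − p₀] / P(Y=1).
PAF = (0.16996 − 0.163) / 0.16996 ≈ 0.0409

PAF ≈ 0.041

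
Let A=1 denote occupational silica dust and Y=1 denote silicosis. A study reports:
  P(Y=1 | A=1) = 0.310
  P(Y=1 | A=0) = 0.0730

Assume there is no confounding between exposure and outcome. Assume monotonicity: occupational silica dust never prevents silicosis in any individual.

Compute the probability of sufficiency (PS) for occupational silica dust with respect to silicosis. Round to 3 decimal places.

Let p₁ = 0.31, p₀ = 0.073.
Under exogeneity and monotonicity, PS = (p₁ − p₀) / (1 − p₀).
PS = (0.31 − 0.073) / (1 − 0.073) = 0.237 / 0.927 ≈ 0.2557

PS ≈ 0.256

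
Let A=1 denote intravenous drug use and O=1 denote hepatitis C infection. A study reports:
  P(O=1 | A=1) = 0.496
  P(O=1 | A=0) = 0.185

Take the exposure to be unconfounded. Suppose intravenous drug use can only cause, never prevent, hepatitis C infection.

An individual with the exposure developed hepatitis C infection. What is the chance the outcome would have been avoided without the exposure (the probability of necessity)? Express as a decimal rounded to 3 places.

PN ≈ 0.627

Let p₁ = 0.496, p₀ = 0.185.
Under exogeneity and monotonicity, PN = (p₁ − p₀) / p₁.
PN = (0.496 − 0.185) / 0.496 = 0.311 / 0.496 ≈ 0.6270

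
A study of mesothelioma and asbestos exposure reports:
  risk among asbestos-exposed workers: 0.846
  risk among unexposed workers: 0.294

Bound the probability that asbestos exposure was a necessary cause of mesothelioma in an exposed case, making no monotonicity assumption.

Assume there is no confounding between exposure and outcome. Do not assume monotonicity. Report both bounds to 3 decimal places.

Let p₁ = 0.846, p₀ = 0.294.
Under exogeneity alone the bounds on PN are max{0,(p₁−p₀)/p₁} ≤ PN ≤ min{1,(1−p₀)/p₁}.
  lower = (p₁ − p₀)/p₁ = 0.552 / 0.846 ≈ 0.6525
  upper = min{1, (1 − p₀)/p₁} = 0.706 / 0.846 ≈ 0.8345

0.652 ≤ PN ≤ 0.835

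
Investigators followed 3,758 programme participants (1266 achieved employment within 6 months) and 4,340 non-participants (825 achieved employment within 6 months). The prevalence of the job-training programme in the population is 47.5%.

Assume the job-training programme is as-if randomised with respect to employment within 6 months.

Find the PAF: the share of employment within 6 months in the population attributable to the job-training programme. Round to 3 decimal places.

p₁ = P(outcome | exposed) = 1266/3758 = 0.33688
p₀ = P(outcome | unexposed) = 825/4340 = 0.19009
Overall risk P(Y=1) = π·p₁ + (1−π)·p₀ = 0.475×0.33688 + 0.525×0.19009 = 0.25982.
Under exogeneity, PAF = [P(Y=1) − p₀] / P(Y=1).
PAF = (0.25982 − 0.19009) / 0.25982 ≈ 0.2684

PAF ≈ 0.268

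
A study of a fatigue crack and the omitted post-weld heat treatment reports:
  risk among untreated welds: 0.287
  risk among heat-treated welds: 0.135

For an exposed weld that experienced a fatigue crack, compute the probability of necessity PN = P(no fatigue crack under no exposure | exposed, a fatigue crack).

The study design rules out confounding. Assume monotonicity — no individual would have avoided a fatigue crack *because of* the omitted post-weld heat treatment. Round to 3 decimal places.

PN ≈ 0.530

Let p₁ = 0.287, p₀ = 0.135.
Under exogeneity and monotonicity, PN = (p₁ − p₀) / p₁.
PN = (0.287 − 0.135) / 0.287 = 0.152 / 0.287 ≈ 0.5296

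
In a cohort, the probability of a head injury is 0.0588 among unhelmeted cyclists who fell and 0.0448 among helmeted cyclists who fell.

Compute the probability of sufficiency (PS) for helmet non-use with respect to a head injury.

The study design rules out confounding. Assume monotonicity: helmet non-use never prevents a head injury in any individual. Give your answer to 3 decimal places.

Let p₁ = 0.0588, p₀ = 0.0448.
Under exogeneity and monotonicity, PS = (p₁ − p₀) / (1 − p₀).
PS = (0.0588 − 0.0448) / (1 − 0.0448) = 0.014 / 0.9552 ≈ 0.0147

PS ≈ 0.015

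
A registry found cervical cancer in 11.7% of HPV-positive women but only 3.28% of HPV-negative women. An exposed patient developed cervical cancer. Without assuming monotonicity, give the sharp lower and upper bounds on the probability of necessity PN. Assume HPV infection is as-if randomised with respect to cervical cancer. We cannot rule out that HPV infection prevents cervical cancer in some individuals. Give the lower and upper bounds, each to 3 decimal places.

0.720 ≤ PN ≤ 1.000

p₁ = 0.117, p₀ = 0.0328.
Under exogeneity alone the bounds on PN are max{0,(p₁−p₀)/p₁} ≤ PN ≤ min{1,(1−p₀)/p₁}.
  lower = (p₁ − p₀)/p₁ = 0.0842 / 0.117 ≈ 0.7197
  upper = min{1, (1 − p₀)/p₁} = 0.9672 / 0.117 ≈ 8.2667 → capped at 1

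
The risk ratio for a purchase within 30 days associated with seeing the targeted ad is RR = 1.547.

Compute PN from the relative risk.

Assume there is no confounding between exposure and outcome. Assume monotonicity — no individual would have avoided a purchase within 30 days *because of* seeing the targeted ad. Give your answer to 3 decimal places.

Under exogeneity and monotonicity, PN = (RR − 1) / RR = 1 − 1/RR.
PN = (1.547 − 1) / 1.547 = 0.547 / 1.547 ≈ 0.3536

PN ≈ 0.354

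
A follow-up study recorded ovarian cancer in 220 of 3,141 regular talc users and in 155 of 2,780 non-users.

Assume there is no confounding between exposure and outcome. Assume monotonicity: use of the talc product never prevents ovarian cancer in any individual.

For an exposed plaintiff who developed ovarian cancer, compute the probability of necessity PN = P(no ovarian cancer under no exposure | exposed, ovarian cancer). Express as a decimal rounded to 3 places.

p₁ = P(outcome | exposed) = 220/3141 = 0.070041
p₀ = P(outcome | unexposed) = 155/2780 = 0.055755
Under exogeneity and monotonicity, PN = (p₁ − p₀) / p₁.
PN = (0.070041 − 0.055755) / 0.070041 = 0.014286 / 0.070041 ≈ 0.2040

PN ≈ 0.204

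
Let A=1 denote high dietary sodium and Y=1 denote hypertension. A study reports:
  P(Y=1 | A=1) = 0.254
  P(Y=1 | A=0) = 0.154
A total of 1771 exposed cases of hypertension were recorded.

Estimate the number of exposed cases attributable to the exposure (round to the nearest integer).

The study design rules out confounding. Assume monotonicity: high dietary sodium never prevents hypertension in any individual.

about 697 cases

Let p₁ = 0.254, p₀ = 0.154.
PN = (p₁ − p₀)/p₁ = (0.254 − 0.154) / 0.254 ≈ 0.39370.
Attributable cases ≈ PN × (exposed cases) = 0.39370 × 1771 ≈ 697.24.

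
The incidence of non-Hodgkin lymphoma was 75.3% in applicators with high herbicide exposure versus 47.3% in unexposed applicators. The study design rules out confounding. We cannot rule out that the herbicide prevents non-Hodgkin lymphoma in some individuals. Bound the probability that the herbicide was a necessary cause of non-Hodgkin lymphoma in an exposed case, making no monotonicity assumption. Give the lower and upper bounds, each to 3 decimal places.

0.372 ≤ PN ≤ 0.700

p₁ = 0.753, p₀ = 0.473.
Under exogeneity alone the bounds on PN are max{0,(p₁−p₀)/p₁} ≤ PN ≤ min{1,(1−p₀)/p₁}.
  lower = (p₁ − p₀)/p₁ = 0.28 / 0.753 ≈ 0.3718
  upper = min{1, (1 − p₀)/p₁} = 0.527 / 0.753 ≈ 0.6999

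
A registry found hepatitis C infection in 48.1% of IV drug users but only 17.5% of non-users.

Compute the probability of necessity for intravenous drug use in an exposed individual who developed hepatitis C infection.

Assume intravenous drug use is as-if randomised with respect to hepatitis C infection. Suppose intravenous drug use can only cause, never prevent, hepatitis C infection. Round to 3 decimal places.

p₁ = 0.481, p₀ = 0.175.
Under exogeneity and monotonicity, PN = (p₁ − p₀) / p₁.
PN = (0.481 − 0.175) / 0.481 = 0.306 / 0.481 ≈ 0.6362

PN ≈ 0.636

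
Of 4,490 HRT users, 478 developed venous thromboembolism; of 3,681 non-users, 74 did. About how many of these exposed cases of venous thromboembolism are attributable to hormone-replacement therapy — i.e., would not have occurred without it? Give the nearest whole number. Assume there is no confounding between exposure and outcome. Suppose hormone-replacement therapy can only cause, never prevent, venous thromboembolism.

about 388 cases

p₁ = P(outcome | exposed) = 478/4490 = 0.10646
p₀ = P(outcome | unexposed) = 74/3681 = 0.020103
PN = (p₁ − p₀)/p₁ = (0.10646 − 0.020103) / 0.10646 ≈ 0.81116.
Attributable cases ≈ PN × (exposed cases) = 0.81116 × 478 ≈ 387.74.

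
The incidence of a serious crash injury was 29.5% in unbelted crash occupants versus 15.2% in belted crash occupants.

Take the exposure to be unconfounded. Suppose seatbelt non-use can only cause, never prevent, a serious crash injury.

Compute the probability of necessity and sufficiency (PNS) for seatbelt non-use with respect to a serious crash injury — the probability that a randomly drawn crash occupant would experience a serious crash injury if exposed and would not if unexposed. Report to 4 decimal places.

p₁ = 0.295, p₀ = 0.152.
Under exogeneity and monotonicity, PNS = p₁ − p₀.
PNS = 0.295 − 0.152 = 0.143

PNS ≈ 0.1430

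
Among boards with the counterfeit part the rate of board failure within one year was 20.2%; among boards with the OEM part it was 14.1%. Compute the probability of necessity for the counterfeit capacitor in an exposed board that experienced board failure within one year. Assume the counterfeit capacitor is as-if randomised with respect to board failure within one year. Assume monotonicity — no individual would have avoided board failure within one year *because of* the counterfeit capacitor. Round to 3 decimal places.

p₁ = 0.202, p₀ = 0.141.
Under exogeneity and monotonicity, PN = (p₁ − p₀) / p₁.
PN = (0.202 − 0.141) / 0.202 = 0.061 / 0.202 ≈ 0.3020

PN ≈ 0.302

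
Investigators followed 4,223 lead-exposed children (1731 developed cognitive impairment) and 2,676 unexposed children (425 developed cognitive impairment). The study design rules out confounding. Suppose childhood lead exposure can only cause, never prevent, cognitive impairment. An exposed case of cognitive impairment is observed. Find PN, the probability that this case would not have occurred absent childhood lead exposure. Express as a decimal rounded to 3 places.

p₁ = P(outcome | exposed) = 1731/4223 = 0.4099
p₀ = P(outcome | unexposed) = 425/2676 = 0.15882
Under exogeneity and monotonicity, PN = (p₁ − p₀) / p₁.
PN = (0.4099 − 0.15882) / 0.4099 = 0.25108 / 0.4099 ≈ 0.6125

PN ≈ 0.613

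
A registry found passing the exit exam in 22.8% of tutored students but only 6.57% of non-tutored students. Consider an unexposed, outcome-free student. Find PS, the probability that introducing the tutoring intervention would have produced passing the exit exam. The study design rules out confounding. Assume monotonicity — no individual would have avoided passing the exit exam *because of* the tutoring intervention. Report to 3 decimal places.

PS ≈ 0.174

p₁ = 0.228, p₀ = 0.0657.
Under exogeneity and monotonicity, PS = (p₁ − p₀) / (1 − p₀).
PS = (0.228 − 0.0657) / (1 − 0.0657) = 0.1623 / 0.9343 ≈ 0.1737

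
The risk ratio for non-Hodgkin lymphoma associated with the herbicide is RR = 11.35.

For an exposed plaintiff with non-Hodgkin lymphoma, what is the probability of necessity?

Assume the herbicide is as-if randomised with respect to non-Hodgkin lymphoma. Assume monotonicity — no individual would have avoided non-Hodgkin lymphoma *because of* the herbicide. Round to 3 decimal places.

PN ≈ 0.912

Under exogeneity and monotonicity, PN = (RR − 1) / RR = 1 − 1/RR.
PN = (11.35 − 1) / 11.35 = 10.35 / 11.35 ≈ 0.9119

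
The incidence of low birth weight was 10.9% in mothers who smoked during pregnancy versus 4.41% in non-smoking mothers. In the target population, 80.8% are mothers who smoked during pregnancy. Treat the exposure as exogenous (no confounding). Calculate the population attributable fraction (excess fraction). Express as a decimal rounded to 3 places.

p₁ = 0.109, p₀ = 0.0441.
Overall risk P(Y=1) = π·p₁ + (1−π)·p₀ = 0.808×0.109 + 0.192×0.0441 = 0.096539.
Under exogeneity, PAF = [P(Y=1) − p₀] / P(Y=1).
PAF = (0.096539 − 0.0441) / 0.096539 ≈ 0.5432

PAF ≈ 0.543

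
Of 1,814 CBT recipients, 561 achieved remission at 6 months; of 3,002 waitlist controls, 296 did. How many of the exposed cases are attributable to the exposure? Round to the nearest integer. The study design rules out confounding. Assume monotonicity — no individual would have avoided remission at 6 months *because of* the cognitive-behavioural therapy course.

p₁ = P(outcome | exposed) = 561/1814 = 0.30926
p₀ = P(outcome | unexposed) = 296/3002 = 0.098601
PN = (p₁ − p₀)/p₁ = (0.30926 − 0.098601) / 0.30926 ≈ 0.68117.
Attributable cases ≈ PN × (exposed cases) = 0.68117 × 561 ≈ 382.14.

about 382 cases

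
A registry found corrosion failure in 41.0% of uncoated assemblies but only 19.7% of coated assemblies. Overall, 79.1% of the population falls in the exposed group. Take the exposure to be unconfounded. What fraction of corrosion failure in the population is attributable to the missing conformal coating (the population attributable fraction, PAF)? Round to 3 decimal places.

PAF ≈ 0.461

p₁ = 0.41, p₀ = 0.197.
Overall risk P(Y=1) = π·p₁ + (1−π)·p₀ = 0.791×0.41 + 0.209×0.197 = 0.36548.
Under exogeneity, PAF = [P(Y=1) − p₀] / P(Y=1).
PAF = (0.36548 − 0.197) / 0.36548 ≈ 0.4610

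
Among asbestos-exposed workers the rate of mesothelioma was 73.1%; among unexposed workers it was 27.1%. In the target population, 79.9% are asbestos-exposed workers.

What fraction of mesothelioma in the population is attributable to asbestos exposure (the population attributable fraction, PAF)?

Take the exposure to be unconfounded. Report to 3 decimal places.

PAF ≈ 0.576

p₁ = 0.731, p₀ = 0.271.
Overall risk P(Y=1) = π·p₁ + (1−π)·p₀ = 0.799×0.731 + 0.201×0.271 = 0.63854.
Under exogeneity, PAF = [P(Y=1) − p₀] / P(Y=1).
PAF = (0.63854 − 0.271) / 0.63854 ≈ 0.5756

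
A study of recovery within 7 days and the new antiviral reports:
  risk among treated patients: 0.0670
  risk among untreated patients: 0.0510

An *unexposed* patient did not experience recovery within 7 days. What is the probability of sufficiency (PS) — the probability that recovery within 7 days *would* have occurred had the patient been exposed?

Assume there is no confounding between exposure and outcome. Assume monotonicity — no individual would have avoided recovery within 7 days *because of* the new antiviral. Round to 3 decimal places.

Let p₁ = 0.067, p₀ = 0.051.
Under exogeneity and monotonicity, PS = (p₁ − p₀) / (1 − p₀).
PS = (0.067 − 0.051) / (1 − 0.051) = 0.016 / 0.949 ≈ 0.0169

PS ≈ 0.017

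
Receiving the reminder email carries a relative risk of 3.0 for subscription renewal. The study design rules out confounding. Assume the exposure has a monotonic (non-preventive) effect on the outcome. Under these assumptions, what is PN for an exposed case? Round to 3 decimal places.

Under exogeneity and monotonicity, PN = (RR − 1) / RR = 1 − 1/RR.
PN = (3.0 − 1) / 3.0 = 2 / 3.0 ≈ 0.6667

PN ≈ 0.667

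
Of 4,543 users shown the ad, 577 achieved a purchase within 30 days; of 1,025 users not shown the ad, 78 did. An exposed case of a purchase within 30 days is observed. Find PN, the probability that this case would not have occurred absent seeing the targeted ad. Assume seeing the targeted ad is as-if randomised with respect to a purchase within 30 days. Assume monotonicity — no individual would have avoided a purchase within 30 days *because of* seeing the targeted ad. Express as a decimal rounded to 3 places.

p₁ = P(outcome | exposed) = 577/4543 = 0.12701
p₀ = P(outcome | unexposed) = 78/1025 = 0.076098
Under exogeneity and monotonicity, PN = (p₁ − p₀) / p₁.
PN = (0.12701 − 0.076098) / 0.12701 = 0.050911 / 0.12701 ≈ 0.4008

PN ≈ 0.401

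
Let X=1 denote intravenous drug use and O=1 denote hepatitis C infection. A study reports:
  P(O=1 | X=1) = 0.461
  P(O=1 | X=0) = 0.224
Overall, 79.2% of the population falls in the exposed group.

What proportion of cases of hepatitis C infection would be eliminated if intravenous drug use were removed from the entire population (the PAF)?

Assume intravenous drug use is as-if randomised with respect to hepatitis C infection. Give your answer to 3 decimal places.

PAF ≈ 0.456

Let p₁ = 0.461, p₀ = 0.224.
Overall risk P(Y=1) = π·p₁ + (1−π)·p₀ = 0.792×0.461 + 0.208×0.224 = 0.4117.
Under exogeneity, PAF = [P(Y=1) − p₀] / P(Y=1).
PAF = (0.4117 − 0.224) / 0.4117 ≈ 0.4559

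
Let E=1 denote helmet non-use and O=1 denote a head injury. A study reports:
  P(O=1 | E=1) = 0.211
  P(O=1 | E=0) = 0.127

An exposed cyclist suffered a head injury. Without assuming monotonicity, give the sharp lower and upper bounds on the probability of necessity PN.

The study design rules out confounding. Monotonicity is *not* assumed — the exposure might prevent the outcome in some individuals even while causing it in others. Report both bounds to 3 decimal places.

Let p₁ = 0.211, p₀ = 0.127.
Under exogeneity alone the bounds on PN are max{0,(p₁−p₀)/p₁} ≤ PN ≤ min{1,(1−p₀)/p₁}.
  lower = (p₁ − p₀)/p₁ = 0.084 / 0.211 ≈ 0.3981
  upper = min{1, (1 − p₀)/p₁} = 0.873 / 0.211 ≈ 4.1374 → capped at 1

0.398 ≤ PN ≤ 1.000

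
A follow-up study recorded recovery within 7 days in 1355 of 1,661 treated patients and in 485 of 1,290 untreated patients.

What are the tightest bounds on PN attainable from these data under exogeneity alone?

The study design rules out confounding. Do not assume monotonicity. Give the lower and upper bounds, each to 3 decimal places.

0.539 ≤ PN ≤ 0.765

p₁ = P(outcome | exposed) = 1355/1661 = 0.81577
p₀ = P(outcome | unexposed) = 485/1290 = 0.37597
Under exogeneity alone the bounds on PN are max{0,(p₁−p₀)/p₁} ≤ PN ≤ min{1,(1−p₀)/p₁}.
  lower = (p₁ − p₀)/p₁ = 0.4398 / 0.81577 ≈ 0.5391
  upper = min{1, (1 − p₀)/p₁} = 0.62403 / 0.81577 ≈ 0.7650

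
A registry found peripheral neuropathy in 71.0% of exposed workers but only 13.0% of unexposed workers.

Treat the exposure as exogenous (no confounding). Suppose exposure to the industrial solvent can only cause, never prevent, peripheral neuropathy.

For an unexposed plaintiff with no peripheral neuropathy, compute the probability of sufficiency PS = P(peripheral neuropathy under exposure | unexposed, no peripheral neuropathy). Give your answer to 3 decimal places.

p₁ = 0.71, p₀ = 0.13.
Under exogeneity and monotonicity, PS = (p₁ − p₀) / (1 − p₀).
PS = (0.71 − 0.13) / (1 − 0.13) = 0.58 / 0.87 ≈ 0.6667

PS ≈ 0.667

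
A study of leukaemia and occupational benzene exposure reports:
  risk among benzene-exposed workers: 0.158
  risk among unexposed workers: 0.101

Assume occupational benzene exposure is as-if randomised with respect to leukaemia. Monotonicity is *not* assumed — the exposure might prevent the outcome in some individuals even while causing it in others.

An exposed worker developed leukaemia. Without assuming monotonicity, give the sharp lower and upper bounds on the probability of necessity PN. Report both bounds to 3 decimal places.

0.361 ≤ PN ≤ 1.000

Let p₁ = 0.158, p₀ = 0.101.
Under exogeneity alone the bounds on PN are max{0,(p₁−p₀)/p₁} ≤ PN ≤ min{1,(1−p₀)/p₁}.
  lower = (p₁ − p₀)/p₁ = 0.057 / 0.158 ≈ 0.3608
  upper = min{1, (1 − p₀)/p₁} = 0.899 / 0.158 ≈ 5.6899 → capped at 1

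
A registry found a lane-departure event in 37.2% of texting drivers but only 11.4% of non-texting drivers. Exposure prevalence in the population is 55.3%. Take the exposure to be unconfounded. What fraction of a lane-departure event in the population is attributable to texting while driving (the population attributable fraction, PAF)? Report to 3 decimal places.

p₁ = 0.372, p₀ = 0.114.
Overall risk P(Y=1) = π·p₁ + (1−π)·p₀ = 0.553×0.372 + 0.447×0.114 = 0.25667.
Under exogeneity, PAF = [P(Y=1) − p₀] / P(Y=1).
PAF = (0.25667 − 0.114) / 0.25667 ≈ 0.5559

PAF ≈ 0.556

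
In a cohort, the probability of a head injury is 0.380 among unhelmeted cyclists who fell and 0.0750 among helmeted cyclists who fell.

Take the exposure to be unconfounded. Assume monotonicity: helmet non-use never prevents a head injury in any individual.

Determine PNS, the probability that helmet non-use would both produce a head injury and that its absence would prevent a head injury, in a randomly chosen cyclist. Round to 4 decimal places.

Let p₁ = 0.38, p₀ = 0.075.
Under exogeneity and monotonicity, PNS = p₁ − p₀.
PNS = 0.38 − 0.075 = 0.305

PNS ≈ 0.3050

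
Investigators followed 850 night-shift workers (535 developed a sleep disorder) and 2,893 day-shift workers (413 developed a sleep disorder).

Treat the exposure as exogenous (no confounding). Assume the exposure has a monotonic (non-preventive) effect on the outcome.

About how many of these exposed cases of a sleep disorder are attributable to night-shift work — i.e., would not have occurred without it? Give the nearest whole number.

about 414 cases

p₁ = P(outcome | exposed) = 535/850 = 0.62941
p₀ = P(outcome | unexposed) = 413/2893 = 0.14276
PN = (p₁ − p₀)/p₁ = (0.62941 − 0.14276) / 0.62941 ≈ 0.77319.
Attributable cases ≈ PN × (exposed cases) = 0.77319 × 535 ≈ 413.66.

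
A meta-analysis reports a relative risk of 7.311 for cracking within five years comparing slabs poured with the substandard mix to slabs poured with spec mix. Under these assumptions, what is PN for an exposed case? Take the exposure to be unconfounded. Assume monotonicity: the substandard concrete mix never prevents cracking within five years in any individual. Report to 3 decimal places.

Under exogeneity and monotonicity, PN = (RR − 1) / RR = 1 − 1/RR.
PN = (7.311 − 1) / 7.311 = 6.311 / 7.311 ≈ 0.8632

PN ≈ 0.863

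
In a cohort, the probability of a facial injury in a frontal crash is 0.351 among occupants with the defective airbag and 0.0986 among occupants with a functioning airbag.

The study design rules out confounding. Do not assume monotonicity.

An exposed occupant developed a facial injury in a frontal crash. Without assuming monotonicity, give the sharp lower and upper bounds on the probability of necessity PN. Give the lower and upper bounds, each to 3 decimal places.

Let p₁ = 0.351, p₀ = 0.0986.
Under exogeneity alone the bounds on PN are max{0,(p₁−p₀)/p₁} ≤ PN ≤ min{1,(1−p₀)/p₁}.
  lower = (p₁ − p₀)/p₁ = 0.2524 / 0.351 ≈ 0.7191
  upper = min{1, (1 − p₀)/p₁} = 0.9014 / 0.351 ≈ 2.5681 → capped at 1

0.719 ≤ PN ≤ 1.000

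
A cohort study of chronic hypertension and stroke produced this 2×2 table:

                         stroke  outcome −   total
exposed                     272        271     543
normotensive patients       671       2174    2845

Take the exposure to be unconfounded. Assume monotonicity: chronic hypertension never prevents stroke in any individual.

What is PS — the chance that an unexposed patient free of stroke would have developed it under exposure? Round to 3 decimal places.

PS ≈ 0.347

p₁ = P(outcome | exposed) = 272/543 = 0.50092
p₀ = P(outcome | unexposed) = 671/2845 = 0.23585
Under exogeneity and monotonicity, PS = (p₁ − p₀)/(1 − p₀).
PS = (0.50092 − 0.23585) / 0.76415 ≈ 0.3469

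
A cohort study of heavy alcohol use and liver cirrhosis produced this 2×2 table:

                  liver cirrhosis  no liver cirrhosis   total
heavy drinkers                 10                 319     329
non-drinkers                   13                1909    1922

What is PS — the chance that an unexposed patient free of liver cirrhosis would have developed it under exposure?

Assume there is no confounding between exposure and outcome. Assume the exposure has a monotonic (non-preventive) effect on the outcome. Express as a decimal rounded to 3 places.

p₁ = P(outcome | exposed) = 10/329 = 0.030395
p₀ = P(outcome | unexposed) = 13/1922 = 0.0067638
Under exogeneity and monotonicity, PS = (p₁ − p₀)/(1 − p₀).
PS = (0.030395 − 0.0067638) / 0.99324 ≈ 0.0238

PS ≈ 0.024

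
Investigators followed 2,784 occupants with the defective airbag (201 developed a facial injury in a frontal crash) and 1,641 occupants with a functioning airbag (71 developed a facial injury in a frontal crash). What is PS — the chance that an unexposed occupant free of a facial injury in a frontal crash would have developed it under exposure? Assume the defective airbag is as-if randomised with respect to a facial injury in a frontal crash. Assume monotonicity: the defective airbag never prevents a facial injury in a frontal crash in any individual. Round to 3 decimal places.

p₁ = P(outcome | exposed) = 201/2784 = 0.072198
p₀ = P(outcome | unexposed) = 71/1641 = 0.043266
Under exogeneity and monotonicity, PS = (p₁ − p₀) / (1 − p₀).
PS = (0.072198 − 0.043266) / (1 − 0.043266) = 0.028932 / 0.95673 ≈ 0.0302

PS ≈ 0.030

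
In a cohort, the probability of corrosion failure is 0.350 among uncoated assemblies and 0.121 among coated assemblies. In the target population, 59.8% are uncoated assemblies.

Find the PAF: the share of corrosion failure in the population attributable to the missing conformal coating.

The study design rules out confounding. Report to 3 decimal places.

PAF ≈ 0.531

Let p₁ = 0.35, p₀ = 0.121.
Overall risk P(Y=1) = π·p₁ + (1−π)·p₀ = 0.598×0.35 + 0.402×0.121 = 0.25794.
Under exogeneity, PAF = [P(Y=1) − p₀] / P(Y=1).
PAF = (0.25794 − 0.121) / 0.25794 ≈ 0.5309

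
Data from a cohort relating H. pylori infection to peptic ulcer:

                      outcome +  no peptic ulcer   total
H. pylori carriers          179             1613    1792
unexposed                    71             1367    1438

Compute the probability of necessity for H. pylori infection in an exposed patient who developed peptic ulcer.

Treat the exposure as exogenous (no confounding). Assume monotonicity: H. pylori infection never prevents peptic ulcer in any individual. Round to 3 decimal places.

p₁ = P(outcome | exposed) = 179/1792 = 0.099888
p₀ = P(outcome | unexposed) = 71/1438 = 0.049374
Under exogeneity and monotonicity, PN = (p₁ − p₀) / p₁.
PN = (0.099888 − 0.049374) / 0.099888 = 0.050514 / 0.099888 ≈ 0.5057

PN ≈ 0.506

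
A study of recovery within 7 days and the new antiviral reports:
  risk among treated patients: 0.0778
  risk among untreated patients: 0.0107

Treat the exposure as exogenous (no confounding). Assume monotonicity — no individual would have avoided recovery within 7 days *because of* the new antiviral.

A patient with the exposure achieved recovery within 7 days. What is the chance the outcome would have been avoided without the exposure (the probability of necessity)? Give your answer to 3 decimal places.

Let p₁ = 0.0778, p₀ = 0.0107.
Under exogeneity and monotonicity, PN = (p₁ − p₀) / p₁.
PN = (0.0778 − 0.0107) / 0.0778 = 0.0671 / 0.0778 ≈ 0.8625

PN ≈ 0.862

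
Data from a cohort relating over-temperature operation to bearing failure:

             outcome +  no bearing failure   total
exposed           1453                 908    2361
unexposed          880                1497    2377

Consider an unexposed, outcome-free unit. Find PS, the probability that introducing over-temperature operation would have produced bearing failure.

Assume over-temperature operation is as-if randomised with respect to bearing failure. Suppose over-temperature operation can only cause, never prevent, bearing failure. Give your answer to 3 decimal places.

p₁ = P(outcome | exposed) = 1453/2361 = 0.61542
p₀ = P(outcome | unexposed) = 880/2377 = 0.37021
Under exogeneity and monotonicity, PS = (p₁ − p₀) / (1 − p₀).
PS = (0.61542 − 0.37021) / (1 − 0.37021) = 0.2452 / 0.62979 ≈ 0.3893

PS ≈ 0.389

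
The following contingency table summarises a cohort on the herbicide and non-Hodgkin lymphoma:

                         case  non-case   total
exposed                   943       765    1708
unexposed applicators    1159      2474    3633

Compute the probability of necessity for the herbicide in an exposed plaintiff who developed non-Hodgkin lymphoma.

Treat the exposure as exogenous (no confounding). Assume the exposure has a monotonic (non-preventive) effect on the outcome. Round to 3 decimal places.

p₁ = P(outcome | exposed) = 943/1708 = 0.55211
p₀ = P(outcome | unexposed) = 1159/3633 = 0.31902
Under exogeneity and monotonicity, PN = (p₁ − p₀) / p₁.
PN = (0.55211 − 0.31902) / 0.55211 = 0.23309 / 0.55211 ≈ 0.4222

PN ≈ 0.422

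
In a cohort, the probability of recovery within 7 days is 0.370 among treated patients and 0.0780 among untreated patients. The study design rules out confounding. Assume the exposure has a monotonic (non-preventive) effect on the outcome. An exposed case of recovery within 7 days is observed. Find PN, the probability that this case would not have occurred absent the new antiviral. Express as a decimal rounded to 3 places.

PN ≈ 0.789

Let p₁ = 0.37, p₀ = 0.078.
Under exogeneity and monotonicity, PN = (p₁ − p₀) / p₁.
PN = (0.37 − 0.078) / 0.37 = 0.292 / 0.37 ≈ 0.7892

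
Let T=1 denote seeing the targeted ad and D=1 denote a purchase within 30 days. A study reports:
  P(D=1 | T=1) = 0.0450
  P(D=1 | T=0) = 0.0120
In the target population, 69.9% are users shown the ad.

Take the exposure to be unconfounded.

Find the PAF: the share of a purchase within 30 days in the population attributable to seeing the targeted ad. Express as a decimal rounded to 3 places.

Let p₁ = 0.045, p₀ = 0.012.
Overall risk P(Y=1) = π·p₁ + (1−π)·p₀ = 0.699×0.045 + 0.301×0.012 = 0.035067.
Under exogeneity, PAF = [P(Y=1) − p₀] / P(Y=1).
PAF = (0.035067 − 0.012) / 0.035067 ≈ 0.6578

PAF ≈ 0.658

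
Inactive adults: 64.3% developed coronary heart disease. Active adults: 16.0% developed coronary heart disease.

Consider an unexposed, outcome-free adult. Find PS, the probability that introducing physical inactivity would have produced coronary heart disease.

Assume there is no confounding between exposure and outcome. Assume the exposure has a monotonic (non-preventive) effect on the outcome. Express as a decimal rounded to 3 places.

PS ≈ 0.575

p₁ = 0.643, p₀ = 0.16.
Under exogeneity and monotonicity, PS = (p₁ − p₀) / (1 − p₀).
PS = (0.643 − 0.16) / (1 − 0.16) = 0.483 / 0.84 ≈ 0.5750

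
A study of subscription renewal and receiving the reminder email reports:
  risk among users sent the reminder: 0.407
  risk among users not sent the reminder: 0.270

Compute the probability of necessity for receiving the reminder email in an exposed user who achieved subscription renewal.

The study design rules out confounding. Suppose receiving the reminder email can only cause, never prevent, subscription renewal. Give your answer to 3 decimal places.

PN ≈ 0.337

Let p₁ = 0.407, p₀ = 0.27.
Under exogeneity and monotonicity, PN = (p₁ − p₀) / p₁.
PN = (0.407 − 0.27) / 0.407 = 0.137 / 0.407 ≈ 0.3366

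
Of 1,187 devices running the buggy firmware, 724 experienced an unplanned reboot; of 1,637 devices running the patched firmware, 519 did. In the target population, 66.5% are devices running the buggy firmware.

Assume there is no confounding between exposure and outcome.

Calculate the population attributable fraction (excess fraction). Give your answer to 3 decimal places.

p₁ = P(outcome | exposed) = 724/1187 = 0.60994
p₀ = P(outcome | unexposed) = 519/1637 = 0.31704
Overall risk P(Y=1) = π·p₁ + (1−π)·p₀ = 0.665×0.60994 + 0.335×0.31704 = 0.51182.
Under exogeneity, PAF = [P(Y=1) − p₀] / P(Y=1).
PAF = (0.51182 − 0.31704) / 0.51182 ≈ 0.3806

PAF ≈ 0.381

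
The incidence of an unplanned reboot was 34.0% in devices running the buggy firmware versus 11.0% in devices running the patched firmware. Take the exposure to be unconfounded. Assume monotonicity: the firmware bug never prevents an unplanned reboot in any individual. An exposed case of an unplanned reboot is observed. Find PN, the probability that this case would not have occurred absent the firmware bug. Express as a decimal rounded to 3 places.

p₁ = 0.34, p₀ = 0.11.
Under exogeneity and monotonicity, PN = (p₁ − p₀) / p₁.
PN = (0.34 − 0.11) / 0.34 = 0.23 / 0.34 ≈ 0.6765

PN ≈ 0.676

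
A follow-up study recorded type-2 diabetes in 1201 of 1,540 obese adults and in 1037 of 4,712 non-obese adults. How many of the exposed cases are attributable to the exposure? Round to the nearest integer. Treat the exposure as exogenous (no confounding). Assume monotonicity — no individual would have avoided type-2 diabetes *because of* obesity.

p₁ = P(outcome | exposed) = 1201/1540 = 0.77987
p₀ = P(outcome | unexposed) = 1037/4712 = 0.22008
PN = (p₁ − p₀)/p₁ = (0.77987 − 0.22008) / 0.77987 ≈ 0.71780.
Attributable cases ≈ PN × (exposed cases) = 0.71780 × 1201 ≈ 862.08.

about 862 cases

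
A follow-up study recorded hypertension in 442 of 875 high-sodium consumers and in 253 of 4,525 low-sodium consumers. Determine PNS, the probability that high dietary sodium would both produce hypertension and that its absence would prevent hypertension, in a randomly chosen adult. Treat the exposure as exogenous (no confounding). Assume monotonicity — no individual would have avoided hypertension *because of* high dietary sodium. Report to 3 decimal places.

p₁ = P(outcome | exposed) = 442/875 = 0.50514
p₀ = P(outcome | unexposed) = 253/4525 = 0.055912
Under exogeneity and monotonicity, PNS = p₁ − p₀.
PNS = 0.50514 − 0.055912 = 0.44923

PNS ≈ 0.449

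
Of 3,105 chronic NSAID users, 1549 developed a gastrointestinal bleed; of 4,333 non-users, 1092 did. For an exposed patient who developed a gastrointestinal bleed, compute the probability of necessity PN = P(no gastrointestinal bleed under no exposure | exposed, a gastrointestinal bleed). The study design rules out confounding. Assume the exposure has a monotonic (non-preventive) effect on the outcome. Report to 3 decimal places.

p₁ = P(outcome | exposed) = 1549/3105 = 0.49887
p₀ = P(outcome | unexposed) = 1092/4333 = 0.25202
Under exogeneity and monotonicity, PN = (p₁ − p₀) / p₁.
PN = (0.49887 − 0.25202) / 0.49887 = 0.24685 / 0.49887 ≈ 0.4948

PN ≈ 0.495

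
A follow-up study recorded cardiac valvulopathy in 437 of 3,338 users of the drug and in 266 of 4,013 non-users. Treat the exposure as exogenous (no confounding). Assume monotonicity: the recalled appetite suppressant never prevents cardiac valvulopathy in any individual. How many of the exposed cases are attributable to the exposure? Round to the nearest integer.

p₁ = P(outcome | exposed) = 437/3338 = 0.13092
p₀ = P(outcome | unexposed) = 266/4013 = 0.066285
PN = (p₁ − p₀)/p₁ = (0.13092 − 0.066285) / 0.13092 ≈ 0.49369.
Attributable cases ≈ PN × (exposed cases) = 0.49369 × 437 ≈ 215.74.

about 216 cases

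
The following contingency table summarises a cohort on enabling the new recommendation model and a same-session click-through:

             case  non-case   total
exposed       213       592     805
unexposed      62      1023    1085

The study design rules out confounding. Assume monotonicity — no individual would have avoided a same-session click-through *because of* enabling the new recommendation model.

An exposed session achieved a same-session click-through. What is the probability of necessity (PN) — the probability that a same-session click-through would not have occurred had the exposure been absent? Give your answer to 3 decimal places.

PN ≈ 0.784

p₁ = P(outcome | exposed) = 213/805 = 0.2646
p₀ = P(outcome | unexposed) = 62/1085 = 0.057143
Under exogeneity and monotonicity, PN = (p₁ − p₀)/p₁.
PN = (0.2646 − 0.057143) / 0.2646 ≈ 0.7840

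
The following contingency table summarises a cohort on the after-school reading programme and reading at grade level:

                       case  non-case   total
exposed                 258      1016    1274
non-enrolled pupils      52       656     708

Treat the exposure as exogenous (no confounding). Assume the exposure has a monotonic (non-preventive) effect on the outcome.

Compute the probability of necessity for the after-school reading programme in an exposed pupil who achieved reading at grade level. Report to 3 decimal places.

p₁ = P(outcome | exposed) = 258/1274 = 0.20251
p₀ = P(outcome | unexposed) = 52/708 = 0.073446
Under exogeneity and monotonicity, PN = (p₁ − p₀)/p₁.
PN = (0.20251 − 0.073446) / 0.20251 ≈ 0.6373

PN ≈ 0.637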